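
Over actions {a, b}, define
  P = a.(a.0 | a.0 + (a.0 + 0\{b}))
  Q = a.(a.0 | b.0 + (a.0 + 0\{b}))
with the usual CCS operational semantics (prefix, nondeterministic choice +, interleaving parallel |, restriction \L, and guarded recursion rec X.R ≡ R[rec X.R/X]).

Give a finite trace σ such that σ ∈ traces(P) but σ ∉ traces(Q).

aaa

LTS(P): 6 reachable states
  p0 = a.(a.0 | a.0 + (a.0 + 0\{b})) :: =a=> p1
  p1 = a.0 | a.0 + (a.0 + 0\{b}) :: =a=> p2, =a=> p3, =a=> p4
  p2 = 0 :: (no moves)
  p3 = 0 | a.0 :: =a=> p5
  p4 = a.0 | 0 :: =a=> p5
  p5 = 0 | 0 :: (no moves)
LTS(Q): 6 reachable states
  q0 = a.(a.0 | b.0 + (a.0 + 0\{b})) :: =a=> q1
  q1 = a.0 | b.0 + (a.0 + 0\{b}) :: =a=> q2, =a=> q3, =b=> q4
  q2 = 0 :: (no moves)
  q3 = 0 | b.0 :: =b=> q5
  q4 = a.0 | 0 :: =a=> q5
  q5 = 0 | 0 :: (no moves)
Run σ = ⟨aaa⟩ on P: start {p0}
  after a @ step 1: {p1}
  after a @ step 2: {p2, p3, p4}
  after a @ step 3: {p5}
  — P admits the full trace.
Run σ = ⟨aaa⟩ on Q: start {q0}
  after a @ step 1: {q1}
  after a @ step 2: {q2, q3}
  after a @ step 3: no successor for Q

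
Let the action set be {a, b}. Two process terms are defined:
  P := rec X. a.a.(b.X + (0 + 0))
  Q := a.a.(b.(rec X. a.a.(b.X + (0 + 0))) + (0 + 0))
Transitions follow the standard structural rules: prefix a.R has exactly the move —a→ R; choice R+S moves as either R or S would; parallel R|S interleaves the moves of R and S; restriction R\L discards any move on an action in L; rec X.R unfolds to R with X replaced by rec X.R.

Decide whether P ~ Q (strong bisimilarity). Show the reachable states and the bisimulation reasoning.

Reachable graph of P (3 states):
  s0 = rec X. a.a.(b.X + (0 + 0)) ⊢ ··a··> s1
  s1 = a.(b.(rec X. a.a.(b.X + (0 + 0))) + (0 + 0)) ⊢ ··a··> s2
  s2 = b.(rec X. a.a.(b.X + (0 + 0))) + (0 + 0) ⊢ ··b··> s0
Reachable graph of Q (4 states):
  t0 = a.a.(b.(rec X. a.a.(b.X + (0 + 0))) + (0 + 0)) ⊢ ··a··> t1
  t1 = a.(b.(rec X. a.a.(b.X + (0 + 0))) + (0 + 0)) ⊢ ··a··> t2
  t2 = b.(rec X. a.a.(b.X + (0 + 0))) + (0 + 0) ⊢ ··b··> t3
  t3 = rec X. a.a.(b.X + (0 + 0)) ⊢ ··a··> t1
Bisimilarity quotient blocks:
  B0 = {s0, t0, t3}
  B1 = {s1, t1}
  B2 = {s2, t2}
s0 ∈ B0, t0 ∈ B0 → same block

YES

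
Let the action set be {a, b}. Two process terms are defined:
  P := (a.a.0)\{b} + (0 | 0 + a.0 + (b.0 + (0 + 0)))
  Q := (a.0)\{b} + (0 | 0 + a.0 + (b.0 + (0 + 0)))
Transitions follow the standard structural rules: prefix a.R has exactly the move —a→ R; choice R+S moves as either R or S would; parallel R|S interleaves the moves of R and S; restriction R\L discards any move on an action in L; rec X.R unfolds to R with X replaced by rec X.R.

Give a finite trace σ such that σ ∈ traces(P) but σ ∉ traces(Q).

Reachable graph of P (4 states):
  m0 = (a.a.0)\{b} + (0 | 0 + a.0 + (b.0 + (0 + 0))) | -a-> m1, -a-> m2, -b-> m2
  m1 = (a.0)\{b} | -a-> m3
  m2 = 0 | stopped
  m3 = 0\{b} | stopped
Reachable graph of Q (3 states):
  n0 = (a.0)\{b} + (0 | 0 + a.0 + (b.0 + (0 + 0))) | -a-> n1, -a-> n2, -b-> n1
  n1 = 0 | stopped
  n2 = 0\{b} | stopped
Run σ = ⟨aa⟩ on P: start {m0}
  step 1 (a): {m1, m2}
  step 2 (a): {m3}
  — P admits the full trace.
Run σ = ⟨aa⟩ on Q: start {n0}
  step 1 (a): {n1, n2}
  step 2 (a): ∅  — Q cannot continue

aa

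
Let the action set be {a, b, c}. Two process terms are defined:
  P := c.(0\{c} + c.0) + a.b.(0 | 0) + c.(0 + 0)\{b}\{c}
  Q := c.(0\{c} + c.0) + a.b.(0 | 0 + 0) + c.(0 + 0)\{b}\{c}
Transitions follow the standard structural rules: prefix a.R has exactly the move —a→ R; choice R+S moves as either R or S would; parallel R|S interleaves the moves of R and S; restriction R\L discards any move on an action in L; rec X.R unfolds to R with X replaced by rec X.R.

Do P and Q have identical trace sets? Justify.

LTS(P): 6 reachable states
  u0 = c.(0\{c} + c.0) + a.b.(0 | 0) + c.(0 + 0)\{b}\{c} has moves --a--▸ u1, --c--▸ u2, --c--▸ u3
  u1 = b.(0 | 0) has moves --b--▸ u4
  u2 = (0 + 0)\{b}\{c} has moves ∅
  u3 = 0\{c} + c.0 has moves --c--▸ u5
  u4 = 0 | 0 has moves ∅
  u5 = 0 has moves ∅
LTS(Q): 6 reachable states
  v0 = c.(0\{c} + c.0) + a.b.(0 | 0 + 0) + c.(0 + 0)\{b}\{c} has moves --a--▸ v1, --c--▸ v2, --c--▸ v3
  v1 = b.(0 | 0 + 0) has moves --b--▸ v4
  v2 = (0 + 0)\{b}\{c} has moves ∅
  v3 = 0\{c} + c.0 has moves --c--▸ v5
  v4 = 0 | 0 + 0 has moves ∅
  v5 = 0 has moves ∅
Bisimilarity quotient blocks:
  B0 = {u0, v0}
  B1 = {u1, v1}
  B2 = {u2, u4, u5, v2, v4, v5}
  B3 = {u3, v3}
u0 ∈ B0, v0 ∈ B0 → same block
Bisimilar ⇒ trace-equivalent.

YES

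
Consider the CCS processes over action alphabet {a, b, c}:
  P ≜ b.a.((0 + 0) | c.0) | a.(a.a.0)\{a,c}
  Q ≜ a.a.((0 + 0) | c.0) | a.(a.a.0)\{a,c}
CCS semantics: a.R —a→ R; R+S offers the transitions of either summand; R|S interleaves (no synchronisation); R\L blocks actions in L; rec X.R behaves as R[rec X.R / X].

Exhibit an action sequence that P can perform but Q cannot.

LTS(P): 8 reachable states
  p0 = b.a.((0 + 0) | c.0) | a.(a.a.0)\{a,c} has moves --a--▸ p1, --b--▸ p2
  p1 = b.a.((0 + 0) | c.0) | (a.a.0)\{a,c} has moves --b--▸ p3
  p2 = a.((0 + 0) | c.0) | a.(a.a.0)\{a,c} has moves --a--▸ p3, --a--▸ p4
  p3 = a.((0 + 0) | c.0) | (a.a.0)\{a,c} has moves --a--▸ p5
  p4 = (0 + 0) | c.0 | a.(a.a.0)\{a,c} has moves --a--▸ p5, --c--▸ p6
  p5 = (0 + 0) | c.0 | (a.a.0)\{a,c} has moves --c--▸ p7
  p6 = (0 + 0) | 0 | a.(a.a.0)\{a,c} has moves --a--▸ p7
  p7 = (0 + 0) | 0 | (a.a.0)\{a,c} has moves deadlocked
LTS(Q): 8 reachable states
  q0 = a.a.((0 + 0) | c.0) | a.(a.a.0)\{a,c} has moves --a--▸ q1, --a--▸ q2
  q1 = a.((0 + 0) | c.0) | a.(a.a.0)\{a,c} has moves --a--▸ q3, --a--▸ q4
  q2 = a.a.((0 + 0) | c.0) | (a.a.0)\{a,c} has moves --a--▸ q4
  q3 = (0 + 0) | c.0 | a.(a.a.0)\{a,c} has moves --a--▸ q5, --c--▸ q6
  q4 = a.((0 + 0) | c.0) | (a.a.0)\{a,c} has moves --a--▸ q5
  q5 = (0 + 0) | c.0 | (a.a.0)\{a,c} has moves --c--▸ q7
  q6 = (0 + 0) | 0 | a.(a.a.0)\{a,c} has moves --a--▸ q7
  q7 = (0 + 0) | 0 | (a.a.0)\{a,c} has moves deadlocked
Run σ = ⟨b⟩ on P: start {p0}
  step 1 (b): {p2}
  P completes σ.
Run σ = ⟨b⟩ on Q: start {q0}
  step 1 (b): ∅  — Q cannot continue

b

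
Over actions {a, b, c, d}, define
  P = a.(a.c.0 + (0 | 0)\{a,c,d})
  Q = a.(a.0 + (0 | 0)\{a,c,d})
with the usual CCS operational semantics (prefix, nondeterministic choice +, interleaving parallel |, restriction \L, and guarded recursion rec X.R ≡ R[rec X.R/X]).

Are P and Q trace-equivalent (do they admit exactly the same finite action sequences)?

P's transition system — 4 states:
  m0 = a.(a.c.0 + (0 | 0)\{a,c,d}) :: ··a··> m1
  m1 = a.c.0 + (0 | 0)\{a,c,d} :: ··a··> m2
  m2 = c.0 :: ··c··> m3
  m3 = 0 :: stopped
Q's transition system — 3 states:
  n0 = a.(a.0 + (0 | 0)\{a,c,d}) :: ··a··> n1
  n1 = a.0 + (0 | 0)\{a,c,d} :: ··a··> n2
  n2 = 0 :: stopped
Trace ⟨aac⟩ through P, begin at {m0}:
  after a @ step 1: {m1}
  after a @ step 2: {m2}
  after c @ step 3: {m3}
  ✓ P
Trace ⟨aac⟩ through Q, begin at {n0}:
  after a @ step 1: {n1}
  after a @ step 2: {n2}
  after c @ step 3: ∅  — Q cannot continue

NO — witness ⟨aac⟩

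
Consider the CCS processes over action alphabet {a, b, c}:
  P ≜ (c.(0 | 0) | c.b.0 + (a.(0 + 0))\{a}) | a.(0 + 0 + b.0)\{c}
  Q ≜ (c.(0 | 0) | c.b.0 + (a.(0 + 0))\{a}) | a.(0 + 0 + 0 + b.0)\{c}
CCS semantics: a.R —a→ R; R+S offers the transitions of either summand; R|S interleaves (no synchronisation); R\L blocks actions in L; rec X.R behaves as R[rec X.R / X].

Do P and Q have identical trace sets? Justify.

YES

Reachable graph of P (18 states):
  s0 = (c.(0 | 0) | c.b.0 + (a.(0 + 0))\{a}) | a.(0 + 0 + b.0)\{c} has moves --a--▸ s1, --c--▸ s2, --c--▸ s3
  s1 = (c.(0 | 0) | c.b.0 + (a.(0 + 0))\{a}) | (0 + 0 + b.0)\{c} has moves --b--▸ s4, --c--▸ s5, --c--▸ s6
  s2 = 0 | 0 | c.b.0 | a.(0 + 0 + b.0)\{c} has moves --a--▸ s5, --c--▸ s7
  s3 = c.(0 | 0) | b.0 | a.(0 + 0 + b.0)\{c} has moves --a--▸ s6, --b--▸ s8, --c--▸ s7
  s4 = (c.(0 | 0) | c.b.0 + (a.(0 + 0))\{a}) | 0\{c} has moves --c--▸ s10, --c--▸ s9
  s5 = 0 | 0 | c.b.0 | (0 + 0 + b.0)\{c} has moves --b--▸ s9, --c--▸ s11
  s6 = c.(0 | 0) | b.0 | (0 + 0 + b.0)\{c} has moves --b--▸ s10, --b--▸ s12, --c--▸ s11
  s7 = 0 | 0 | b.0 | a.(0 + 0 + b.0)\{c} has moves --a--▸ s11, --b--▸ s13
  s8 = c.(0 | 0) | 0 | a.(0 + 0 + b.0)\{c} has moves --a--▸ s12, --c--▸ s13
  s9 = 0 | 0 | c.b.0 | 0\{c} has moves --c--▸ s14
  s10 = c.(0 | 0) | b.0 | 0\{c} has moves --b--▸ s15, --c--▸ s14
  s11 = 0 | 0 | b.0 | (0 + 0 + b.0)\{c} has moves --b--▸ s14, --b--▸ s16
  s12 = c.(0 | 0) | 0 | (0 + 0 + b.0)\{c} has moves --b--▸ s15, --c--▸ s16
  s13 = 0 | 0 | 0 | a.(0 + 0 + b.0)\{c} has moves --a--▸ s16
  s14 = 0 | 0 | b.0 | 0\{c} has moves --b--▸ s17
  s15 = c.(0 | 0) | 0 | 0\{c} has moves --c--▸ s17
  s16 = 0 | 0 | 0 | (0 + 0 + b.0)\{c} has moves --b--▸ s17
  s17 = 0 | 0 | 0 | 0\{c} has moves stopped
Reachable graph of Q (18 states):
  t0 = (c.(0 | 0) | c.b.0 + (a.(0 + 0))\{a}) | a.(0 + 0 + 0 + b.0)\{c} has moves --a--▸ t1, --c--▸ t2, --c--▸ t3
  t1 = (c.(0 | 0) | c.b.0 + (a.(0 + 0))\{a}) | (0 + 0 + 0 + b.0)\{c} has moves --b--▸ t4, --c--▸ t5, --c--▸ t6
  t2 = 0 | 0 | c.b.0 | a.(0 + 0 + 0 + b.0)\{c} has moves --a--▸ t5, --c--▸ t7
  t3 = c.(0 | 0) | b.0 | a.(0 + 0 + 0 + b.0)\{c} has moves --a--▸ t6, --b--▸ t8, --c--▸ t7
  t4 = (c.(0 | 0) | c.b.0 + (a.(0 + 0))\{a}) | 0\{c} has moves --c--▸ t10, --c--▸ t9
  t5 = 0 | 0 | c.b.0 | (0 + 0 + 0 + b.0)\{c} has moves --b--▸ t9, --c--▸ t11
  t6 = c.(0 | 0) | b.0 | (0 + 0 + 0 + b.0)\{c} has moves --b--▸ t10, --b--▸ t12, --c--▸ t11
  t7 = 0 | 0 | b.0 | a.(0 + 0 + 0 + b.0)\{c} has moves --a--▸ t11, --b--▸ t13
  t8 = c.(0 | 0) | 0 | a.(0 + 0 + 0 + b.0)\{c} has moves --a--▸ t12, --c--▸ t13
  t9 = 0 | 0 | c.b.0 | 0\{c} has moves --c--▸ t14
  t10 = c.(0 | 0) | b.0 | 0\{c} has moves --b--▸ t15, --c--▸ t14
  t11 = 0 | 0 | b.0 | (0 + 0 + 0 + b.0)\{c} has moves --b--▸ t14, --b--▸ t16
  t12 = c.(0 | 0) | 0 | (0 + 0 + 0 + b.0)\{c} has moves --b--▸ t15, --c--▸ t16
  t13 = 0 | 0 | 0 | a.(0 + 0 + 0 + b.0)\{c} has moves --a--▸ t16
  t14 = 0 | 0 | b.0 | 0\{c} has moves --b--▸ t17
  t15 = c.(0 | 0) | 0 | 0\{c} has moves --c--▸ t17
  t16 = 0 | 0 | 0 | (0 + 0 + 0 + b.0)\{c} has moves --b--▸ t17
  t17 = 0 | 0 | 0 | 0\{c} has moves stopped
Coarsest stable partition (strong bisimilarity classes):
  B0 = {s0, t0}
  B1 = {s3, t3}
  B2 = {s7, t7}
  B3 = {s11, t11}
  B4 = {s14, s16, t14, t16}
  B5 = {s17, t17}
  B6 = {s13, t13}
  B7 = {s6, t6}
  B8 = {s10, s12, t10, t12}
  B9 = {s15, t15}
  B10 = {s8, t8}
  B11 = {s1, t1}
  B12 = {s4, t4}
  B13 = {s9, t9}
  B14 = {s5, t5}
  B15 = {s2, t2}
s0 ∈ B0, t0 ∈ B0 → same block
Bisimilar ⇒ trace-equivalent.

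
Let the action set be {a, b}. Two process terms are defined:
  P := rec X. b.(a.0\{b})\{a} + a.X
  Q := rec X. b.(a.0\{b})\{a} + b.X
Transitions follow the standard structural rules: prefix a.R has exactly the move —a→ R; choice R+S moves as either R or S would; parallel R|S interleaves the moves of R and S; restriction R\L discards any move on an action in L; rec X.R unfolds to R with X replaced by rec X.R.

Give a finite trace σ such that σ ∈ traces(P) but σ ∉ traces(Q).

a

P's transition system — 2 states:
  u0 = rec X. b.(a.0\{b})\{a} + a.X ⊢ -a-> u0, -b-> u1
  u1 = (a.0\{b})\{a} ⊢ ∅
Q's transition system — 2 states:
  v0 = rec X. b.(a.0\{b})\{a} + b.X ⊢ -b-> v0, -b-> v1
  v1 = (a.0\{b})\{a} ⊢ ∅
Run σ = ⟨a⟩ on P: start {u0}
  step 1 (a): {u0}
  — P admits the full trace.
Run σ = ⟨a⟩ on Q: start {v0}
  step 1 (a): ∅  — Q cannot continue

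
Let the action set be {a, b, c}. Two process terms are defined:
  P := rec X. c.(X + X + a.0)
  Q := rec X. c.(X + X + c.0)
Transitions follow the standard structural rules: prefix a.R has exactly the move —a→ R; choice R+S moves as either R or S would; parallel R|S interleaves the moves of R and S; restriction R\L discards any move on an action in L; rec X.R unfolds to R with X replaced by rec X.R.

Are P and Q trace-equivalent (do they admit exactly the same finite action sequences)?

NO — witness ⟨ca⟩

P's transition system — 3 states:
  s0 = rec X. c.(X + X + a.0) ⊢ ··c··> s1
  s1 = (rec X. c.(X + X + a.0)) + (rec X. c.(X + X + a.0)) + a.0 ⊢ ··a··> s2, ··c··> s1
  s2 = 0 ⊢ stopped
Q's transition system — 3 states:
  t0 = rec X. c.(X + X + c.0) ⊢ ··c··> t1
  t1 = (rec X. c.(X + X + c.0)) + (rec X. c.(X + X + c.0)) + c.0 ⊢ ··c··> t1, ··c··> t2
  t2 = 0 ⊢ stopped
Trace ⟨ca⟩ through P, begin at {s0}:
  after c @ step 1: {s1}
  after a @ step 2: {s2}
  — P admits the full trace.
Trace ⟨ca⟩ through Q, begin at {t0}:
  after c @ step 1: {t1}
  after a @ step 2: no successor for Q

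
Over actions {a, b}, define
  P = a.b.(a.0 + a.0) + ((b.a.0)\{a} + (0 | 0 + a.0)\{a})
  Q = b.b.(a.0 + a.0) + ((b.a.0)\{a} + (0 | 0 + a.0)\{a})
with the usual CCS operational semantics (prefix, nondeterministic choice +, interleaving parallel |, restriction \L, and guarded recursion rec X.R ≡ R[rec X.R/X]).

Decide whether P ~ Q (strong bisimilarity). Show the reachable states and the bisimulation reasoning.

P's transition system — 5 states:
  s0 = a.b.(a.0 + a.0) + ((b.a.0)\{a} + (0 | 0 + a.0)\{a}) has moves -a-> s1, -b-> s2
  s1 = b.(a.0 + a.0) has moves -b-> s3
  s2 = (a.0)\{a} has moves deadlocked
  s3 = a.0 + a.0 has moves -a-> s4
  s4 = 0 has moves deadlocked
Q's transition system — 5 states:
  t0 = b.b.(a.0 + a.0) + ((b.a.0)\{a} + (0 | 0 + a.0)\{a}) has moves -b-> t1, -b-> t2
  t1 = (a.0)\{a} has moves deadlocked
  t2 = b.(a.0 + a.0) has moves -b-> t3
  t3 = a.0 + a.0 has moves -a-> t4
  t4 = 0 has moves deadlocked
Partition-refinement fixed point:
  B0 = {s0}
  B1 = {s1, t2}
  B2 = {s3, t3}
  B3 = {s2, s4, t1, t4}
  B4 = {t0}
s0 ∈ B0, t0 ∈ B4 → different blocks

P ≁ Q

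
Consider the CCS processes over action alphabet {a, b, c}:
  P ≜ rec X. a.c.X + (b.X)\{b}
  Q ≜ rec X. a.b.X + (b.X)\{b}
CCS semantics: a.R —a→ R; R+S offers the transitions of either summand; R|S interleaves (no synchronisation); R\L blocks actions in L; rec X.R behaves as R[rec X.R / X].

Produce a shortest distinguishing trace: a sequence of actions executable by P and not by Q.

Reachable graph of P (2 states):
  m0 = rec X. a.c.X + (b.X)\{b} ⊢ —a→ m1
  m1 = c.(rec X. a.c.X + (b.X)\{b}) ⊢ —c→ m0
Reachable graph of Q (2 states):
  n0 = rec X. a.b.X + (b.X)\{b} ⊢ —a→ n1
  n1 = b.(rec X. a.b.X + (b.X)\{b}) ⊢ —b→ n0
Executing ac from P (initial set {m0}):
  after a @ step 1: {m1}
  after c @ step 2: {m0}
  ✓ P
Executing ac from Q (initial set {n0}):
  after a @ step 1: {n1}
  after c @ step 2: ∅  — Q cannot continue

ac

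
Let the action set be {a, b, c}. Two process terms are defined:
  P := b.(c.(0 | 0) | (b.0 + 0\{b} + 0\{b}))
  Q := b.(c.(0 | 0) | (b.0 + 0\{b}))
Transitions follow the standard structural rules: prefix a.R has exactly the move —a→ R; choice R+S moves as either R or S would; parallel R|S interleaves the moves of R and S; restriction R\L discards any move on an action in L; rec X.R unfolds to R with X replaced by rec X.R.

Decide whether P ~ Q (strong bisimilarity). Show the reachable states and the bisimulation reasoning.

bisimilar

P's transition system — 5 states:
  p0 = b.(c.(0 | 0) | (b.0 + 0\{b} + 0\{b})) ⊢ =b=> p1
  p1 = c.(0 | 0) | (b.0 + 0\{b} + 0\{b}) ⊢ =b=> p2, =c=> p3
  p2 = c.(0 | 0) | 0 ⊢ =c=> p4
  p3 = 0 | 0 | (b.0 + 0\{b} + 0\{b}) ⊢ =b=> p4
  p4 = 0 | 0 | 0 ⊢ deadlocked
Q's transition system — 5 states:
  q0 = b.(c.(0 | 0) | (b.0 + 0\{b})) ⊢ =b=> q1
  q1 = c.(0 | 0) | (b.0 + 0\{b}) ⊢ =b=> q2, =c=> q3
  q2 = c.(0 | 0) | 0 ⊢ =c=> q4
  q3 = 0 | 0 | (b.0 + 0\{b}) ⊢ =b=> q4
  q4 = 0 | 0 | 0 ⊢ deadlocked
Partition-refinement fixed point:
  B0 = {p0, q0}
  B1 = {p1, q1}
  B2 = {p2, q2}
  B3 = {p4, q4}
  B4 = {p3, q3}
p0 ∈ B0, q0 ∈ B0 → same block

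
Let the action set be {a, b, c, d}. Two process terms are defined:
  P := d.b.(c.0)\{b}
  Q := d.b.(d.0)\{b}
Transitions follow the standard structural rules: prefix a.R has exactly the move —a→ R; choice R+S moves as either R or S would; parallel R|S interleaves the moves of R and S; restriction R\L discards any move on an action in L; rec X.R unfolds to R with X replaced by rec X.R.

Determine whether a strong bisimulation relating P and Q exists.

LTS(P): 4 reachable states
  s0 = d.b.(c.0)\{b} ⊢ --d--▸ s1
  s1 = b.(c.0)\{b} ⊢ --b--▸ s2
  s2 = (c.0)\{b} ⊢ --c--▸ s3
  s3 = 0\{b} ⊢ ∅
LTS(Q): 4 reachable states
  t0 = d.b.(d.0)\{b} ⊢ --d--▸ t1
  t1 = b.(d.0)\{b} ⊢ --b--▸ t2
  t2 = (d.0)\{b} ⊢ --d--▸ t3
  t3 = 0\{b} ⊢ ∅
Bisimilarity quotient blocks:
  B0 = {s0}
  B1 = {s1}
  B2 = {s2}
  B3 = {s3, t3}
  B4 = {t0}
  B5 = {t1}
  B6 = {t2}
s0 ∈ B0, t0 ∈ B4 → different blocks

not bisimilar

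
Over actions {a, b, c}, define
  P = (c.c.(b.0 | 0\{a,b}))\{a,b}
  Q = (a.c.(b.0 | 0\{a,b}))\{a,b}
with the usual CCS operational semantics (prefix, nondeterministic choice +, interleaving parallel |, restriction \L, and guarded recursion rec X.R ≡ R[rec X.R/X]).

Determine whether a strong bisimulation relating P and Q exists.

P ≁ Q

Reachable graph of P (3 states):
  u0 = (c.c.(b.0 | 0\{a,b}))\{a,b} :: -c-> u1
  u1 = (c.(b.0 | 0\{a,b}))\{a,b} :: -c-> u2
  u2 = (b.0 | 0\{a,b})\{a,b} :: ·
Reachable graph of Q (1 states):
  v0 = (a.c.(b.0 | 0\{a,b}))\{a,b} :: ·
Coarsest stable partition (strong bisimilarity classes):
  B0 = {u0}
  B1 = {u1}
  B2 = {u2, v0}
u0 ∈ B0, v0 ∈ B2 → different blocks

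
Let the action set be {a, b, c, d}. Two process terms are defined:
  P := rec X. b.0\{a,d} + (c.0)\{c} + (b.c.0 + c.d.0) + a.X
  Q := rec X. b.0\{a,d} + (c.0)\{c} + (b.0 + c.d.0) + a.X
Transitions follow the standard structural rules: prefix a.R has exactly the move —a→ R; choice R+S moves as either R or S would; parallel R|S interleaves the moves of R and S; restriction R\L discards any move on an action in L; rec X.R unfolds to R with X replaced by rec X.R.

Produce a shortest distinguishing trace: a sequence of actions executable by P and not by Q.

bc

LTS(P): 5 reachable states
  m0 = rec X. b.0\{a,d} + (c.0)\{c} + (b.c.0 + c.d.0) + a.X ⊢ -a-> m0, -b-> m1, -b-> m2, -c-> m3
  m1 = 0\{a,d} ⊢ ∅
  m2 = c.0 ⊢ -c-> m4
  m3 = d.0 ⊢ -d-> m4
  m4 = 0 ⊢ ∅
LTS(Q): 4 reachable states
  n0 = rec X. b.0\{a,d} + (c.0)\{c} + (b.0 + c.d.0) + a.X ⊢ -a-> n0, -b-> n1, -b-> n2, -c-> n3
  n1 = 0 ⊢ ∅
  n2 = 0\{a,d} ⊢ ∅
  n3 = d.0 ⊢ -d-> n1
Executing bc from P (initial set {m0}):
  after b @ step 1: {m1, m2}
  after c @ step 2: {m4}
  P completes σ.
Executing bc from Q (initial set {n0}):
  after b @ step 1: {n1, n2}
  after c @ step 2: ∅ (Q stuck)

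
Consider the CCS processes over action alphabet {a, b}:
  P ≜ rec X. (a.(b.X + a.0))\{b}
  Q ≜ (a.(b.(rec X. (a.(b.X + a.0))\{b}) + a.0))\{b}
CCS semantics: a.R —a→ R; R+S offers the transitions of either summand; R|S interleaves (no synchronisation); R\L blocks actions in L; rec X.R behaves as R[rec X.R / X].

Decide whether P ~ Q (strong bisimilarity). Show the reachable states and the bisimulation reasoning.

LTS(P): 3 reachable states
  s0 = rec X. (a.(b.X + a.0))\{b} has moves -a-> s1
  s1 = (b.(rec X. (a.(b.X + a.0))\{b}) + a.0)\{b} has moves -a-> s2
  s2 = 0\{b} has moves (no moves)
LTS(Q): 3 reachable states
  t0 = (a.(b.(rec X. (a.(b.X + a.0))\{b}) + a.0))\{b} has moves -a-> t1
  t1 = (b.(rec X. (a.(b.X + a.0))\{b}) + a.0)\{b} has moves -a-> t2
  t2 = 0\{b} has moves (no moves)
Bisimilarity quotient blocks:
  B0 = {s0, t0}
  B1 = {s1, t1}
  B2 = {s2, t2}
s0 ∈ B0, t0 ∈ B0 → same block

bisimilar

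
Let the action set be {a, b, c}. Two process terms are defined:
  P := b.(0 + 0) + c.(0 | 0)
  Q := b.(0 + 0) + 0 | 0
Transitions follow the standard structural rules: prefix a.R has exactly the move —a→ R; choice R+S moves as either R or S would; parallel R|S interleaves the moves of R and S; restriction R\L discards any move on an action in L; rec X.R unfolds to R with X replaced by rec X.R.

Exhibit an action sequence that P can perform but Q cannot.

c

P's transition system — 3 states:
  m0 = b.(0 + 0) + c.(0 | 0) has moves =b=> m1, =c=> m2
  m1 = 0 + 0 has moves (no moves)
  m2 = 0 | 0 has moves (no moves)
Q's transition system — 2 states:
  n0 = b.(0 + 0) + 0 | 0 has moves =b=> n1
  n1 = 0 + 0 has moves (no moves)
Executing c from P (initial set {m0}):
  [1] c ⇒ {m2}
  — P admits the full trace.
Executing c from Q (initial set {n0}):
  [1] c ⇒ ∅  — Q cannot continue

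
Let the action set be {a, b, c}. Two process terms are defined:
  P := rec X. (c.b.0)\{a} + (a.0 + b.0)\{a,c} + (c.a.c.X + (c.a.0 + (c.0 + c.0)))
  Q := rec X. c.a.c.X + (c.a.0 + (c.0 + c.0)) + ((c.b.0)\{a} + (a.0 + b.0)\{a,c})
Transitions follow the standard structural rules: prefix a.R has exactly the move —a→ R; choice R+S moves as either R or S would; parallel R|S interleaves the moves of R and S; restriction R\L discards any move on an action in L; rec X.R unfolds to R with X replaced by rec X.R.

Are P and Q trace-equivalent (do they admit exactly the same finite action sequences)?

P's transition system — 8 states:
  u0 = rec X. (c.b.0)\{a} + (a.0 + b.0)\{a,c} + (c.a.c.X + (c.a.0 + (c.0 + c.0))) ⊢ ··b··> u1, ··c··> u2, ··c··> u3, ··c··> u4, ··c··> u5
  u1 = 0\{a,c} ⊢ ·
  u2 = (b.0)\{a} ⊢ ··b··> u6
  u3 = 0 ⊢ ·
  u4 = a.0 ⊢ ··a··> u3
  u5 = a.c.(rec X. (c.b.0)\{a} + (a.0 + b.0)\{a,c} + (c.a.c.X + (c.a.0 + (c.0 + c.0)))) ⊢ ··a··> u7
  u6 = 0\{a} ⊢ ·
  u7 = c.(rec X. (c.b.0)\{a} + (a.0 + b.0)\{a,c} + (c.a.c.X + (c.a.0 + (c.0 + c.0)))) ⊢ ··c··> u0
Q's transition system — 8 states:
  v0 = rec X. c.a.c.X + (c.a.0 + (c.0 + c.0)) + ((c.b.0)\{a} + (a.0 + b.0)\{a,c}) ⊢ ··b··> v1, ··c··> v2, ··c··> v3, ··c··> v4, ··c··> v5
  v1 = 0\{a,c} ⊢ ·
  v2 = (b.0)\{a} ⊢ ··b··> v6
  v3 = 0 ⊢ ·
  v4 = a.0 ⊢ ··a··> v3
  v5 = a.c.(rec X. c.a.c.X + (c.a.0 + (c.0 + c.0)) + ((c.b.0)\{a} + (a.0 + b.0)\{a,c})) ⊢ ··a··> v7
  v6 = 0\{a} ⊢ ·
  v7 = c.(rec X. c.a.c.X + (c.a.0 + (c.0 + c.0)) + ((c.b.0)\{a} + (a.0 + b.0)\{a,c})) ⊢ ··c··> v0
Coarsest stable partition (strong bisimilarity classes):
  B0 = {u0, v0}
  B1 = {u2, v2}
  B2 = {u1, u3, u6, v1, v3, v6}
  B3 = {u4, v4}
  B4 = {u5, v5}
  B5 = {u7, v7}
u0 ∈ B0, v0 ∈ B0 → same block
Bisimilar ⇒ trace-equivalent.

YES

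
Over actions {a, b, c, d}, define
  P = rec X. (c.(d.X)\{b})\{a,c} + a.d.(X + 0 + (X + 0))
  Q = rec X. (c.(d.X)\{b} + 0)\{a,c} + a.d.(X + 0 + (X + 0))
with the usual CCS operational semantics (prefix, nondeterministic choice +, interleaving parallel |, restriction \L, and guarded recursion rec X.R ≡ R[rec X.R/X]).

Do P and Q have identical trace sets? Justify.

trace-equivalent

P's transition system — 3 states:
  u0 = rec X. (c.(d.X)\{b})\{a,c} + a.d.(X + 0 + (X + 0)) :: -a-> u1
  u1 = d.((rec X. (c.(d.X)\{b})\{a,c} + a.d.(X + 0 + (X + 0))) + 0 + ((rec X. (c.(d.X)\{b})\{a,c} + a.d.(X + 0 + (X + 0))) + 0)) :: -d-> u2
  u2 = (rec X. (c.(d.X)\{b})\{a,c} + a.d.(X + 0 + (X + 0))) + 0 + ((rec X. (c.(d.X)\{b})\{a,c} + a.d.(X + 0 + (X + 0))) + 0) :: -a-> u1
Q's transition system — 3 states:
  v0 = rec X. (c.(d.X)\{b} + 0)\{a,c} + a.d.(X + 0 + (X + 0)) :: -a-> v1
  v1 = d.((rec X. (c.(d.X)\{b} + 0)\{a,c} + a.d.(X + 0 + (X + 0))) + 0 + ((rec X. (c.(d.X)\{b} + 0)\{a,c} + a.d.(X + 0 + (X + 0))) + 0)) :: -d-> v2
  v2 = (rec X. (c.(d.X)\{b} + 0)\{a,c} + a.d.(X + 0 + (X + 0))) + 0 + ((rec X. (c.(d.X)\{b} + 0)\{a,c} + a.d.(X + 0 + (X + 0))) + 0) :: -a-> v1
Bisimilarity quotient blocks:
  B0 = {u0, u2, v0, v2}
  B1 = {u1, v1}
u0 ∈ B0, v0 ∈ B0 → same block
Bisimilar ⇒ trace-equivalent.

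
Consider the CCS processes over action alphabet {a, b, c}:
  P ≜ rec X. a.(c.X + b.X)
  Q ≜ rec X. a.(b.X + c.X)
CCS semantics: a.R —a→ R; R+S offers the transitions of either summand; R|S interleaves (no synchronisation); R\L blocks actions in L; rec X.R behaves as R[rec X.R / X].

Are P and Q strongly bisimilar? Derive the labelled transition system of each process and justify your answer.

LTS(P): 2 reachable states
  s0 = rec X. a.(c.X + b.X) :: -a-> s1
  s1 = c.(rec X. a.(c.X + b.X)) + b.(rec X. a.(c.X + b.X)) :: -b-> s0, -c-> s0
LTS(Q): 2 reachable states
  t0 = rec X. a.(b.X + c.X) :: -a-> t1
  t1 = b.(rec X. a.(b.X + c.X)) + c.(rec X. a.(b.X + c.X)) :: -b-> t0, -c-> t0
Bisimilarity quotient blocks:
  B0 = {s0, t0}
  B1 = {s1, t1}
s0 ∈ B0, t0 ∈ B0 → same block

bisimilar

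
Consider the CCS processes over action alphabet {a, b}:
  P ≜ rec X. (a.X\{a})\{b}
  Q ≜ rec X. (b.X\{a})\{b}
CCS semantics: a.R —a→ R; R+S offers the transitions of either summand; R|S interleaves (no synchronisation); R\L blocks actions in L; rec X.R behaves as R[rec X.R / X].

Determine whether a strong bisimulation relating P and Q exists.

P's transition system — 2 states:
  s0 = rec X. (a.X\{a})\{b} has moves ··a··> s1
  s1 = (rec X. (a.X\{a})\{b})\{a}\{b} has moves ∅
Q's transition system — 1 states:
  t0 = rec X. (b.X\{a})\{b} has moves ∅
Bisimilarity quotient blocks:
  B0 = {s0}
  B1 = {s1, t0}
s0 ∈ B0, t0 ∈ B1 → different blocks

P ≁ Q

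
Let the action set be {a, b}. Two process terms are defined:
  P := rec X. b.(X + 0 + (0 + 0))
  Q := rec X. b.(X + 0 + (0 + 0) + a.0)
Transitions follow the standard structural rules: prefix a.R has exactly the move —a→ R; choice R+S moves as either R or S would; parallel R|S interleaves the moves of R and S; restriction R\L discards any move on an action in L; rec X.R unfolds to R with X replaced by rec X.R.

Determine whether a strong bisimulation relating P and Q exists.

NO

LTS(P): 2 reachable states
  p0 = rec X. b.(X + 0 + (0 + 0)) has moves --b--▸ p1
  p1 = (rec X. b.(X + 0 + (0 + 0))) + 0 + (0 + 0) has moves --b--▸ p1
LTS(Q): 3 reachable states
  q0 = rec X. b.(X + 0 + (0 + 0) + a.0) has moves --b--▸ q1
  q1 = (rec X. b.(X + 0 + (0 + 0) + a.0)) + 0 + (0 + 0) + a.0 has moves --a--▸ q2, --b--▸ q1
  q2 = 0 has moves deadlocked
Bisimilarity quotient blocks:
  B0 = {p0, p1}
  B1 = {q0}
  B2 = {q1}
  B3 = {q2}
p0 ∈ B0, q0 ∈ B1 → different blocks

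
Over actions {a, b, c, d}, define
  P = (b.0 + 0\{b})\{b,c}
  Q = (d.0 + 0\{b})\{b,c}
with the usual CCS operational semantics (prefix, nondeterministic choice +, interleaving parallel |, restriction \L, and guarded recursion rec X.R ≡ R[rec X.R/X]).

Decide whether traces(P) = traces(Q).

Reachable graph of P (1 states):
  m0 = (b.0 + 0\{b})\{b,c} :: deadlocked
Reachable graph of Q (2 states):
  n0 = (d.0 + 0\{b})\{b,c} :: -d-> n1
  n1 = 0\{b,c} :: deadlocked
Executing d from Q (initial set {n0}):
  step 1 (d): {n1}
  Q completes σ.
Executing d from P (initial set {m0}):
  step 1 (d): ∅ (P stuck)

NO — witness ⟨d⟩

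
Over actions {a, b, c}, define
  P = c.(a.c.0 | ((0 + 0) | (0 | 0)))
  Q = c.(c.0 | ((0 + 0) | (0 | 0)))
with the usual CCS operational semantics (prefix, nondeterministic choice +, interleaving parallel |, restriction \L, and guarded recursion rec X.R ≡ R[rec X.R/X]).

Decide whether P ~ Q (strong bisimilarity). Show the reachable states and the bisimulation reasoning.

Reachable graph of P (4 states):
  u0 = c.(a.c.0 | ((0 + 0) | (0 | 0))) ⊢ -c-> u1
  u1 = a.c.0 | ((0 + 0) | (0 | 0)) ⊢ -a-> u2
  u2 = c.0 | ((0 + 0) | (0 | 0)) ⊢ -c-> u3
  u3 = 0 | ((0 + 0) | (0 | 0)) ⊢ deadlocked
Reachable graph of Q (3 states):
  v0 = c.(c.0 | ((0 + 0) | (0 | 0))) ⊢ -c-> v1
  v1 = c.0 | ((0 + 0) | (0 | 0)) ⊢ -c-> v2
  v2 = 0 | ((0 + 0) | (0 | 0)) ⊢ deadlocked
Coarsest stable partition (strong bisimilarity classes):
  B0 = {u0}
  B1 = {u1}
  B2 = {u2, v1}
  B3 = {u3, v2}
  B4 = {v0}
u0 ∈ B0, v0 ∈ B4 → different blocks

P ≁ Q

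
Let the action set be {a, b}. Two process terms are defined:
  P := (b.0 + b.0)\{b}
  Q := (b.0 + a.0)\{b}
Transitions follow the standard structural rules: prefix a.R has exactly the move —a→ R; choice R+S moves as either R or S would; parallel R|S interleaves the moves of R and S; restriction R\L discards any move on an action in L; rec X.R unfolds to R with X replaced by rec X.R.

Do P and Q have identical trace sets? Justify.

traces(P) ≠ traces(Q) — witness ⟨a⟩

LTS(P): 1 reachable states
  m0 = (b.0 + b.0)\{b} | stopped
LTS(Q): 2 reachable states
  n0 = (b.0 + a.0)\{b} | --a--▸ n1
  n1 = 0\{b} | stopped
Executing a from Q (initial set {n0}):
  after a @ step 1: {n1}
  — Q admits the full trace.
Executing a from P (initial set {m0}):
  after a @ step 1: ∅ (P stuck)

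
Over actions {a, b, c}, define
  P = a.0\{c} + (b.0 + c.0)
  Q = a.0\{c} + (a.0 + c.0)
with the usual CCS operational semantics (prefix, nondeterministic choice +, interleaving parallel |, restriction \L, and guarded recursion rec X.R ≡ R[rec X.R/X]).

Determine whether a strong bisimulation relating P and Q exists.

not bisimilar

Reachable graph of P (3 states):
  u0 = a.0\{c} + (b.0 + c.0) :: -a-> u1, -b-> u2, -c-> u2
  u1 = 0\{c} :: stopped
  u2 = 0 :: stopped
Reachable graph of Q (3 states):
  v0 = a.0\{c} + (a.0 + c.0) :: -a-> v1, -a-> v2, -c-> v1
  v1 = 0 :: stopped
  v2 = 0\{c} :: stopped
Partition-refinement fixed point:
  B0 = {u0}
  B1 = {u1, u2, v1, v2}
  B2 = {v0}
u0 ∈ B0, v0 ∈ B2 → different blocks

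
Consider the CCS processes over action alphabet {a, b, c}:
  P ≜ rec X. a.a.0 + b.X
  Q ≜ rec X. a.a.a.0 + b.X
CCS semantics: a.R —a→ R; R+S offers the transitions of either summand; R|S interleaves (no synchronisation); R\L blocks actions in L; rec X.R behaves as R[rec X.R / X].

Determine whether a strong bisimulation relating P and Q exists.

Reachable graph of P (3 states):
  p0 = rec X. a.a.0 + b.X → —a→ p1, —b→ p0
  p1 = a.0 → —a→ p2
  p2 = 0 → ·
Reachable graph of Q (4 states):
  q0 = rec X. a.a.a.0 + b.X → —a→ q1, —b→ q0
  q1 = a.a.0 → —a→ q2
  q2 = a.0 → —a→ q3
  q3 = 0 → ·
Bisimilarity quotient blocks:
  B0 = {p0}
  B1 = {p1, q2}
  B2 = {p2, q3}
  B3 = {q0}
  B4 = {q1}
p0 ∈ B0, q0 ∈ B3 → different blocks

not bisimilar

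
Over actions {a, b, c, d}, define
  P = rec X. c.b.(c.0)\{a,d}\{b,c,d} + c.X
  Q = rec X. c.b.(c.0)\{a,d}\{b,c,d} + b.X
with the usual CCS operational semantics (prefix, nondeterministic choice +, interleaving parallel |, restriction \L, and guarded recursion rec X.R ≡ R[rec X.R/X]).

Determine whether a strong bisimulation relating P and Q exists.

P ≁ Q

LTS(P): 3 reachable states
  p0 = rec X. c.b.(c.0)\{a,d}\{b,c,d} + c.X has moves ··c··> p0, ··c··> p1
  p1 = b.(c.0)\{a,d}\{b,c,d} has moves ··b··> p2
  p2 = (c.0)\{a,d}\{b,c,d} has moves ∅
LTS(Q): 3 reachable states
  q0 = rec X. c.b.(c.0)\{a,d}\{b,c,d} + b.X has moves ··b··> q0, ··c··> q1
  q1 = b.(c.0)\{a,d}\{b,c,d} has moves ··b··> q2
  q2 = (c.0)\{a,d}\{b,c,d} has moves ∅
Coarsest stable partition (strong bisimilarity classes):
  B0 = {p0}
  B1 = {p1, q1}
  B2 = {p2, q2}
  B3 = {q0}
p0 ∈ B0, q0 ∈ B3 → different blocks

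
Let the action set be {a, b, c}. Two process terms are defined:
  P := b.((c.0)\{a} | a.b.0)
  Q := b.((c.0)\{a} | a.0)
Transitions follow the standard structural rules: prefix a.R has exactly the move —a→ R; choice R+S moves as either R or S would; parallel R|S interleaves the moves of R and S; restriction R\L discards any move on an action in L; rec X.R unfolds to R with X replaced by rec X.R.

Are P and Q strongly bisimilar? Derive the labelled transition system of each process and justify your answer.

P ≁ Q

LTS(P): 7 reachable states
  s0 = b.((c.0)\{a} | a.b.0) → --b--▸ s1
  s1 = (c.0)\{a} | a.b.0 → --a--▸ s2, --c--▸ s3
  s2 = (c.0)\{a} | b.0 → --b--▸ s4, --c--▸ s5
  s3 = 0\{a} | a.b.0 → --a--▸ s5
  s4 = (c.0)\{a} | 0 → --c--▸ s6
  s5 = 0\{a} | b.0 → --b--▸ s6
  s6 = 0\{a} | 0 → deadlocked
LTS(Q): 5 reachable states
  t0 = b.((c.0)\{a} | a.0) → --b--▸ t1
  t1 = (c.0)\{a} | a.0 → --a--▸ t2, --c--▸ t3
  t2 = (c.0)\{a} | 0 → --c--▸ t4
  t3 = 0\{a} | a.0 → --a--▸ t4
  t4 = 0\{a} | 0 → deadlocked
Bisimilarity quotient blocks:
  B0 = {s0}
  B1 = {s1}
  B2 = {s2}
  B3 = {s4, t2}
  B4 = {s6, t4}
  B5 = {s5}
  B6 = {s3}
  B7 = {t0}
  B8 = {t1}
  B9 = {t3}
s0 ∈ B0, t0 ∈ B7 → different blocks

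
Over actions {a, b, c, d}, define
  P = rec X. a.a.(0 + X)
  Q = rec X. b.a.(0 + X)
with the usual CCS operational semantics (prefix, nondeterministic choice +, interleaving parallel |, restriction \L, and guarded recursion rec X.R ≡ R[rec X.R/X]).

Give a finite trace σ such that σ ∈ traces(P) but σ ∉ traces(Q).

Reachable graph of P (3 states):
  p0 = rec X. a.a.(0 + X) | —a→ p1
  p1 = a.(0 + (rec X. a.a.(0 + X))) | —a→ p2
  p2 = 0 + (rec X. a.a.(0 + X)) | —a→ p1
Reachable graph of Q (3 states):
  q0 = rec X. b.a.(0 + X) | —b→ q1
  q1 = a.(0 + (rec X. b.a.(0 + X))) | —a→ q2
  q2 = 0 + (rec X. b.a.(0 + X)) | —b→ q1
Trace ⟨a⟩ through P, begin at {p0}:
  after a @ step 1: {p1}
  — P admits the full trace.
Trace ⟨a⟩ through Q, begin at {q0}:
  after a @ step 1: ∅  — Q cannot continue

a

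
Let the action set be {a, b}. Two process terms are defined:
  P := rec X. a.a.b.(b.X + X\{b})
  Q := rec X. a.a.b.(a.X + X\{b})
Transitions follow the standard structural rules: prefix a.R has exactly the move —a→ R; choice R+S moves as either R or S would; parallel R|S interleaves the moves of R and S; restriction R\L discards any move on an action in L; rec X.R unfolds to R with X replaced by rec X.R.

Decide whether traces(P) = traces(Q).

NO — witness ⟨aabb⟩

LTS(P): 6 reachable states
  s0 = rec X. a.a.b.(b.X + X\{b}) | —a→ s1
  s1 = a.b.(b.(rec X. a.a.b.(b.X + X\{b})) + (rec X. a.a.b.(b.X + X\{b}))\{b}) | —a→ s2
  s2 = b.(b.(rec X. a.a.b.(b.X + X\{b})) + (rec X. a.a.b.(b.X + X\{b}))\{b}) | —b→ s3
  s3 = b.(rec X. a.a.b.(b.X + X\{b})) + (rec X. a.a.b.(b.X + X\{b}))\{b} | —a→ s4, —b→ s0
  s4 = (a.b.(b.(rec X. a.a.b.(b.X + X\{b})) + (rec X. a.a.b.(b.X + X\{b}))\{b}))\{b} | —a→ s5
  s5 = (b.(b.(rec X. a.a.b.(b.X + X\{b})) + (rec X. a.a.b.(b.X + X\{b}))\{b}))\{b} | deadlocked
LTS(Q): 6 reachable states
  t0 = rec X. a.a.b.(a.X + X\{b}) | —a→ t1
  t1 = a.b.(a.(rec X. a.a.b.(a.X + X\{b})) + (rec X. a.a.b.(a.X + X\{b}))\{b}) | —a→ t2
  t2 = b.(a.(rec X. a.a.b.(a.X + X\{b})) + (rec X. a.a.b.(a.X + X\{b}))\{b}) | —b→ t3
  t3 = a.(rec X. a.a.b.(a.X + X\{b})) + (rec X. a.a.b.(a.X + X\{b}))\{b} | —a→ t0, —a→ t4
  t4 = (a.b.(a.(rec X. a.a.b.(a.X + X\{b})) + (rec X. a.a.b.(a.X + X\{b}))\{b}))\{b} | —a→ t5
  t5 = (b.(a.(rec X. a.a.b.(a.X + X\{b})) + (rec X. a.a.b.(a.X + X\{b}))\{b}))\{b} | deadlocked
Executing aabb from P (initial set {s0}):
  step 1 (a): {s1}
  step 2 (a): {s2}
  step 3 (b): {s3}
  step 4 (b): {s0}
  — P admits the full trace.
Executing aabb from Q (initial set {t0}):
  step 1 (a): {t1}
  step 2 (a): {t2}
  step 3 (b): {t3}
  step 4 (b): no successor for Q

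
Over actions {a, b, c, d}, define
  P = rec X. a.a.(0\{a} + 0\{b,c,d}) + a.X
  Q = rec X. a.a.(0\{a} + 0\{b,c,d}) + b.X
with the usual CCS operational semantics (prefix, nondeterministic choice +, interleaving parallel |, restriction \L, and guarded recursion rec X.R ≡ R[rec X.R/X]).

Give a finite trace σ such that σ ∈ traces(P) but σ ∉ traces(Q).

P's transition system — 3 states:
  u0 = rec X. a.a.(0\{a} + 0\{b,c,d}) + a.X → =a=> u0, =a=> u1
  u1 = a.(0\{a} + 0\{b,c,d}) → =a=> u2
  u2 = 0\{a} + 0\{b,c,d} → ∅
Q's transition system — 3 states:
  v0 = rec X. a.a.(0\{a} + 0\{b,c,d}) + b.X → =a=> v1, =b=> v0
  v1 = a.(0\{a} + 0\{b,c,d}) → =a=> v2
  v2 = 0\{a} + 0\{b,c,d} → ∅
Run σ = ⟨aaa⟩ on P: start {u0}
  [1] a ⇒ {u0, u1}
  [2] a ⇒ {u0, u1, u2}
  [3] a ⇒ {u0, u1, u2}
  P completes σ.
Run σ = ⟨aaa⟩ on Q: start {v0}
  [1] a ⇒ {v1}
  [2] a ⇒ {v2}
  [3] a ⇒ ∅ (Q stuck)

aaa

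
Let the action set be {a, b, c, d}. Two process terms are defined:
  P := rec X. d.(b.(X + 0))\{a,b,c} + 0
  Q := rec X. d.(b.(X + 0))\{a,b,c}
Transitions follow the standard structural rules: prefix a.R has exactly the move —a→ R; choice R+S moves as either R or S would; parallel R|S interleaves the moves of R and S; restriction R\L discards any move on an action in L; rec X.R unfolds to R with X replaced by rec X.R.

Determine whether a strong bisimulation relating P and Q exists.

YES

Reachable graph of P (2 states):
  p0 = rec X. d.(b.(X + 0))\{a,b,c} + 0 :: ··d··> p1
  p1 = (b.((rec X. d.(b.(X + 0))\{a,b,c} + 0) + 0))\{a,b,c} :: ·
Reachable graph of Q (2 states):
  q0 = rec X. d.(b.(X + 0))\{a,b,c} :: ··d··> q1
  q1 = (b.((rec X. d.(b.(X + 0))\{a,b,c}) + 0))\{a,b,c} :: ·
Bisimilarity quotient blocks:
  B0 = {p0, q0}
  B1 = {p1, q1}
p0 ∈ B0, q0 ∈ B0 → same block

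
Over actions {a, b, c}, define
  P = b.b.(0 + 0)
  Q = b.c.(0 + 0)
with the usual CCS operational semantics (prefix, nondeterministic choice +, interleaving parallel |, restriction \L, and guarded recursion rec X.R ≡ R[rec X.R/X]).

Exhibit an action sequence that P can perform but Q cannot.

bb

P's transition system — 3 states:
  p0 = b.b.(0 + 0) :: -b-> p1
  p1 = b.(0 + 0) :: -b-> p2
  p2 = 0 + 0 :: ·
Q's transition system — 3 states:
  q0 = b.c.(0 + 0) :: -b-> q1
  q1 = c.(0 + 0) :: -c-> q2
  q2 = 0 + 0 :: ·
Trace ⟨bb⟩ through P, begin at {p0}:
  [1] b ⇒ {p1}
  [2] b ⇒ {p2}
  — P admits the full trace.
Trace ⟨bb⟩ through Q, begin at {q0}:
  [1] b ⇒ {q1}
  [2] b ⇒ ∅ (Q stuck)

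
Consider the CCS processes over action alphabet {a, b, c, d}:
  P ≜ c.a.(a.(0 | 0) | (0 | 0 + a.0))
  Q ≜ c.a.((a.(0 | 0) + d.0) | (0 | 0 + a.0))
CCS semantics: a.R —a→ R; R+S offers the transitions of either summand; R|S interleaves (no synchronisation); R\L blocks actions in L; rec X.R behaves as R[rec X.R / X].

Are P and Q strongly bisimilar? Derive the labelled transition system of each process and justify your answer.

P's transition system — 6 states:
  m0 = c.a.(a.(0 | 0) | (0 | 0 + a.0)) | =c=> m1
  m1 = a.(a.(0 | 0) | (0 | 0 + a.0)) | =a=> m2
  m2 = a.(0 | 0) | (0 | 0 + a.0) | =a=> m3, =a=> m4
  m3 = 0 | 0 | (0 | 0 + a.0) | =a=> m5
  m4 = a.(0 | 0) | 0 | =a=> m5
  m5 = 0 | 0 | 0 | stopped
Q's transition system — 8 states:
  n0 = c.a.((a.(0 | 0) + d.0) | (0 | 0 + a.0)) | =c=> n1
  n1 = a.((a.(0 | 0) + d.0) | (0 | 0 + a.0)) | =a=> n2
  n2 = (a.(0 | 0) + d.0) | (0 | 0 + a.0) | =a=> n3, =a=> n4, =d=> n5
  n3 = (a.(0 | 0) + d.0) | 0 | =a=> n6, =d=> n7
  n4 = 0 | 0 | (0 | 0 + a.0) | =a=> n6
  n5 = 0 | (0 | 0 + a.0) | =a=> n7
  n6 = 0 | 0 | 0 | stopped
  n7 = 0 | 0 | stopped
Partition-refinement fixed point:
  B0 = {m0}
  B1 = {m1}
  B2 = {m2}
  B3 = {m3, m4, n4, n5}
  B4 = {m5, n6, n7}
  B5 = {n0}
  B6 = {n1}
  B7 = {n2}
  B8 = {n3}
m0 ∈ B0, n0 ∈ B5 → different blocks

P ≁ Q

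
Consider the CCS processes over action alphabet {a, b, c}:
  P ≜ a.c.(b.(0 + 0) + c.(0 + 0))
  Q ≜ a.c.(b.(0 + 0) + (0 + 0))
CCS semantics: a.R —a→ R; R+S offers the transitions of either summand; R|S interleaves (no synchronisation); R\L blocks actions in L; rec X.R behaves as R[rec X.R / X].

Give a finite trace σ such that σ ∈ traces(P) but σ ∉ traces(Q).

P's transition system — 4 states:
  m0 = a.c.(b.(0 + 0) + c.(0 + 0)) :: ··a··> m1
  m1 = c.(b.(0 + 0) + c.(0 + 0)) :: ··c··> m2
  m2 = b.(0 + 0) + c.(0 + 0) :: ··b··> m3, ··c··> m3
  m3 = 0 + 0 :: ∅
Q's transition system — 4 states:
  n0 = a.c.(b.(0 + 0) + (0 + 0)) :: ··a··> n1
  n1 = c.(b.(0 + 0) + (0 + 0)) :: ··c··> n2
  n2 = b.(0 + 0) + (0 + 0) :: ··b··> n3
  n3 = 0 + 0 :: ∅
Trace ⟨acc⟩ through P, begin at {m0}:
  step 1 (a): {m1}
  step 2 (c): {m2}
  step 3 (c): {m3}
  P completes σ.
Trace ⟨acc⟩ through Q, begin at {n0}:
  step 1 (a): {n1}
  step 2 (c): {n2}
  step 3 (c): ∅ (Q stuck)

acc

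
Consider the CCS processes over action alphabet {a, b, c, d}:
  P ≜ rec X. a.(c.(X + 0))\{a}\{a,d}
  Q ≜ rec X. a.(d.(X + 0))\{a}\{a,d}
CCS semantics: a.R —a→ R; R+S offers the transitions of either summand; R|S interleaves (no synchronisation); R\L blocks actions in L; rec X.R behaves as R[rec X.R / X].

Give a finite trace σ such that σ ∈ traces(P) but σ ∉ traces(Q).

Reachable graph of P (3 states):
  s0 = rec X. a.(c.(X + 0))\{a}\{a,d} :: --a--▸ s1
  s1 = (c.((rec X. a.(c.(X + 0))\{a}\{a,d}) + 0))\{a}\{a,d} :: --c--▸ s2
  s2 = ((rec X. a.(c.(X + 0))\{a}\{a,d}) + 0)\{a}\{a,d} :: ∅
Reachable graph of Q (2 states):
  t0 = rec X. a.(d.(X + 0))\{a}\{a,d} :: --a--▸ t1
  t1 = (d.((rec X. a.(d.(X + 0))\{a}\{a,d}) + 0))\{a}\{a,d} :: ∅
Trace ⟨ac⟩ through P, begin at {s0}:
  step 1 (a): {s1}
  step 2 (c): {s2}
  ✓ P
Trace ⟨ac⟩ through Q, begin at {t0}:
  step 1 (a): {t1}
  step 2 (c): no successor for Q

ac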